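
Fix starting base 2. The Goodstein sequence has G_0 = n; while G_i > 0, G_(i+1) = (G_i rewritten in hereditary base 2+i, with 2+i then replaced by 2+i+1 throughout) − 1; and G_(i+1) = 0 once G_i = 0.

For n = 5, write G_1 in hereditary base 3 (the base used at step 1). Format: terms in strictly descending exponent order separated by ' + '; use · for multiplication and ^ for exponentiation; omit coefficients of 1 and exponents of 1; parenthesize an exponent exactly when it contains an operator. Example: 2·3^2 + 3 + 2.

3^3

base 2: 5 = 2^2 + 1; at 3: 3^3 + 1 = 28; next = 27
base 3: 27 = 3^3; at 4: 4^4 = 256; next = 255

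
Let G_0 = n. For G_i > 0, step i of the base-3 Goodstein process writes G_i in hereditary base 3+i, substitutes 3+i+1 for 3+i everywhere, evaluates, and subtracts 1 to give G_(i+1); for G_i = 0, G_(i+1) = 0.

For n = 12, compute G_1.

19

G_0=12  [base 3] 3^2 + 3  →[3↦4]→  4^2 + 4 = 20  −1 ⇒ G_1=19
G_1=19  [base 4] 4^2 + 3  →[4↦5]→  5^2 + 3 = 28  −1 ⇒ G_2=27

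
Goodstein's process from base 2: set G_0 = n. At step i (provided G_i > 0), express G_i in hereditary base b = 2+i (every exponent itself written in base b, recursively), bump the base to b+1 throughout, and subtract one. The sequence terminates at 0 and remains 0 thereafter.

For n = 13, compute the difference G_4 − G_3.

base 2: 13 = 2^(2 + 1) + 2^2 + 1; at 3: 3^(3 + 1) + 3^3 + 1 = 109; next = 108
base 3: 108 = 3^(3 + 1) + 3^3; at 4: 4^(4 + 1) + 4^4 = 1280; next = 1279
base 4: 1279 = 4^(4 + 1) + 3·4^3 + 3·4^2 + 3·4 + 3; at 5: 5^(5 + 1) + 3·5^3 + 3·5^2 + 3·5 + 3 = 16093; next = 16092
base 5: 16092 = 5^(5 + 1) + 3·5^3 + 3·5^2 + 3·5 + 2; at 6: 6^(6 + 1) + 3·6^3 + 3·6^2 + 3·6 + 2 = 280712; next = 280711

264619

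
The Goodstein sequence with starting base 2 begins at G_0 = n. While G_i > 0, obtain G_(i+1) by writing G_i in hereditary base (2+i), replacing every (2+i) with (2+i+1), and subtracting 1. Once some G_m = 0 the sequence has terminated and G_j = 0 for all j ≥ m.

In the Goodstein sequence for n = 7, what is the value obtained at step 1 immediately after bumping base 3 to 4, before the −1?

260

G_0 = 7. HB_2(7) = 2^2 + 2 + 1. Bump = 31. G_1 = 30.
G_1 = 30. HB_3(30) = 3^3 + 3. Bump = 260. G_2 = 259.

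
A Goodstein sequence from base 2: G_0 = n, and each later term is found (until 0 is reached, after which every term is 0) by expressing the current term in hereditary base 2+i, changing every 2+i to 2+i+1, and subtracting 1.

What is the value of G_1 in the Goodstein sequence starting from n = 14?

i=0: 14 = 2^(2 + 1) + 2^2 + 2 (b=2); 2→3: 3^(3 + 1) + 3^3 + 3 = 111; 111−1 = 110
i=1: 110 = 3^(3 + 1) + 3^3 + 2 (b=3); 3→4: 4^(4 + 1) + 4^4 + 2 = 1282; 1282−1 = 1281

110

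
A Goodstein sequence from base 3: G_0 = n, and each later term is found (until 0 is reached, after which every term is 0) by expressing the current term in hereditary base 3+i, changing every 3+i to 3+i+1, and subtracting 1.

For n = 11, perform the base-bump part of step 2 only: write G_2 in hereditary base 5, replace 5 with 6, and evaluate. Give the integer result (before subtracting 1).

36

base 3: 11 = 3^2 + 2; at 4: 4^2 + 2 = 18; next = 17
base 4: 17 = 4^2 + 1; at 5: 5^2 + 1 = 26; next = 25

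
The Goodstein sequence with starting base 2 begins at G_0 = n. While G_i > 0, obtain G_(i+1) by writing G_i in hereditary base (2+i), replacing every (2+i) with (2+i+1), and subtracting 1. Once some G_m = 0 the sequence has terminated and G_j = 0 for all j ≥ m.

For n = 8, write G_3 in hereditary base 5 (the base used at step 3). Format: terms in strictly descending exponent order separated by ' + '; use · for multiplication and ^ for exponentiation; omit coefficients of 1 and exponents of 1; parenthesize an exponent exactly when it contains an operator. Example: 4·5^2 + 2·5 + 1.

step 0: 8 = 2^(2 + 1); sub 3 for 2: 3^(3 + 1); = 81; G_1 = 81−1 = 80
step 1: 80 = 2·3^3 + 2·3^2 + 2·3 + 2; sub 4 for 3: 2·4^4 + 2·4^2 + 2·4 + 2; = 554; G_2 = 554−1 = 553
step 2: 553 = 2·4^4 + 2·4^2 + 2·4 + 1; sub 5 for 4: 2·5^5 + 2·5^2 + 2·5 + 1; = 6311; G_3 = 6311−1 = 6310

2·5^5 + 2·5^2 + 2·5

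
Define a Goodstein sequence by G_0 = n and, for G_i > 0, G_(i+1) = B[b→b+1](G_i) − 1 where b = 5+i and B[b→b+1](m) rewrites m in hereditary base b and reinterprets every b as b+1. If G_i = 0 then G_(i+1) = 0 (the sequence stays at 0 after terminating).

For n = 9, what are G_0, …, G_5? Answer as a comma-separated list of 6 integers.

9 —HB5→ 5 + 4 —bump→ 6 + 4 = 10 —(−1)→ 9
9 —HB6→ 6 + 3 —bump→ 7 + 3 = 10 —(−1)→ 9
9 —HB7→ 7 + 2 —bump→ 8 + 2 = 10 —(−1)→ 9
9 —HB8→ 8 + 1 —bump→ 9 + 1 = 10 —(−1)→ 9
9 —HB9→ 9 —bump→ 10 = 10 —(−1)→ 9

9, 9, 9, 9, 9, 9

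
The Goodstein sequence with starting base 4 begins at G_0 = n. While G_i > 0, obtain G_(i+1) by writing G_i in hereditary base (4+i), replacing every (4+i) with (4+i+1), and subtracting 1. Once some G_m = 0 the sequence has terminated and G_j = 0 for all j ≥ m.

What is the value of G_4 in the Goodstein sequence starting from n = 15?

step 0: 15 = 3·4 + 3; sub 5 for 4: 3·5 + 3; = 18; G_1 = 18−1 = 17
step 1: 17 = 3·5 + 2; sub 6 for 5: 3·6 + 2; = 20; G_2 = 20−1 = 19
step 2: 19 = 3·6 + 1; sub 7 for 6: 3·7 + 1; = 22; G_3 = 22−1 = 21
step 3: 21 = 3·7; sub 8 for 7: 3·8; = 24; G_4 = 24−1 = 23
step 4: 23 = 2·8 + 7; sub 9 for 8: 2·9 + 7; = 25; G_5 = 25−1 = 24

23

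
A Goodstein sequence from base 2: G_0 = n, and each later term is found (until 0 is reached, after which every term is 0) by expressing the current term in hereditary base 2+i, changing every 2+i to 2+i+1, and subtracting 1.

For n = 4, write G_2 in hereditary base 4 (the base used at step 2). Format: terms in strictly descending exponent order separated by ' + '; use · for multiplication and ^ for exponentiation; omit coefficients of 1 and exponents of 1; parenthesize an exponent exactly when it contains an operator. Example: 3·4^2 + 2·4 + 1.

2·4^2 + 2·4 + 1

G_0=4  [base 2] 2^2  →[2↦3]→  3^3 = 27  −1 ⇒ G_1=26
G_1=26  [base 3] 2·3^2 + 2·3 + 2  →[3↦4]→  2·4^2 + 2·4 + 2 = 42  −1 ⇒ G_2=41
G_2=41  [base 4] 2·4^2 + 2·4 + 1  →[4↦5]→  2·5^2 + 2·5 + 1 = 61  −1 ⇒ G_3=60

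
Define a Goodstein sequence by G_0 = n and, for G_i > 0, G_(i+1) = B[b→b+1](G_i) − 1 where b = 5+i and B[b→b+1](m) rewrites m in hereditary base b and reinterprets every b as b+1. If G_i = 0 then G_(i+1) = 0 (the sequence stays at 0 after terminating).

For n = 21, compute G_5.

33

(0) 21|_5 = 4·5 + 1 ↦ 4·6 + 1|_6 = 25 ⇒ 24
(1) 24|_6 = 4·6 ↦ 4·7|_7 = 28 ⇒ 27
(2) 27|_7 = 3·7 + 6 ↦ 3·8 + 6|_8 = 30 ⇒ 29
(3) 29|_8 = 3·8 + 5 ↦ 3·9 + 5|_9 = 32 ⇒ 31
(4) 31|_9 = 3·9 + 4 ↦ 3·10 + 4|_10 = 34 ⇒ 33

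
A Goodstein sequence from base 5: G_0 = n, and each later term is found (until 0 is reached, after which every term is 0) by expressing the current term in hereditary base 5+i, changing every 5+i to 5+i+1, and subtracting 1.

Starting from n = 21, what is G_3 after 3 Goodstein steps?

[0] 21 ≡ 4·5 + 1 (base 5). Lift 6: 25. −1: 24.
[1] 24 ≡ 4·6 (base 6). Lift 7: 28. −1: 27.
[2] 27 ≡ 3·7 + 6 (base 7). Lift 8: 30. −1: 29.

29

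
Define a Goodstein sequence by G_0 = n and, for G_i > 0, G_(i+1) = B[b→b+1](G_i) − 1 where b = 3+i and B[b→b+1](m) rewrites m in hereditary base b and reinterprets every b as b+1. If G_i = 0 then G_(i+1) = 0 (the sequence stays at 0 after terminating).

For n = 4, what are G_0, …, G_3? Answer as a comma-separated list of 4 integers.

4, 4, 4, 3

G_0 = 4. HB_3(4) = 3 + 1. Bump = 5. G_1 = 4.
G_1 = 4. HB_4(4) = 4. Bump = 5. G_2 = 4.
G_2 = 4. HB_5(4) = 4. Bump = 4. G_3 = 3.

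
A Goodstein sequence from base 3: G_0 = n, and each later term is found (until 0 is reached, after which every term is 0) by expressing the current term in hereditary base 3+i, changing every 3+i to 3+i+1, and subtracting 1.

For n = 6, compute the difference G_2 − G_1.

0

i=0: 6 = 2·3 (b=3); 3→4: 2·4 = 8; 8−1 = 7
i=1: 7 = 4 + 3 (b=4); 4→5: 5 + 3 = 8; 8−1 = 7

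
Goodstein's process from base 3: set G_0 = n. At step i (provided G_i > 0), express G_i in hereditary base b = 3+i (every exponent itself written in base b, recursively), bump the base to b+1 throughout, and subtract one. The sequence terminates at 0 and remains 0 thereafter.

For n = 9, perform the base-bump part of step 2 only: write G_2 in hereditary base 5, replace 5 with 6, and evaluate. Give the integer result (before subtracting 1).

20

9 —HB3→ 3^2 —bump→ 4^2 = 16 —(−1)→ 15
15 —HB4→ 3·4 + 3 —bump→ 3·5 + 3 = 18 —(−1)→ 17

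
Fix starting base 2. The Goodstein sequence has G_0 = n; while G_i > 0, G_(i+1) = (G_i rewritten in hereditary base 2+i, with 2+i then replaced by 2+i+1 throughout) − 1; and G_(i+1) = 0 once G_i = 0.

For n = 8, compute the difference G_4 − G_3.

87085

[0] 8 ≡ 2^(2 + 1) (base 2). Lift 3: 81. −1: 80.
[1] 80 ≡ 2·3^3 + 2·3^2 + 2·3 + 2 (base 3). Lift 4: 554. −1: 553.
[2] 553 ≡ 2·4^4 + 2·4^2 + 2·4 + 1 (base 4). Lift 5: 6311. −1: 6310.
[3] 6310 ≡ 2·5^5 + 2·5^2 + 2·5 (base 5). Lift 6: 93396. −1: 93395.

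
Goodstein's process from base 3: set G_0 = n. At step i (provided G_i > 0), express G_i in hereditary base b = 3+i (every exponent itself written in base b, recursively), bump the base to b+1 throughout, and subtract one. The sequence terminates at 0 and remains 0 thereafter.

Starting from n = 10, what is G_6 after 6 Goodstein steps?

36

step 0: 10 = 3^2 + 1; sub 4 for 3: 4^2 + 1; = 17; G_1 = 17−1 = 16
step 1: 16 = 4^2; sub 5 for 4: 5^2; = 25; G_2 = 25−1 = 24
step 2: 24 = 4·5 + 4; sub 6 for 5: 4·6 + 4; = 28; G_3 = 28−1 = 27
step 3: 27 = 4·6 + 3; sub 7 for 6: 4·7 + 3; = 31; G_4 = 31−1 = 30
step 4: 30 = 4·7 + 2; sub 8 for 7: 4·8 + 2; = 34; G_5 = 34−1 = 33
step 5: 33 = 4·8 + 1; sub 9 for 8: 4·9 + 1; = 37; G_6 = 37−1 = 36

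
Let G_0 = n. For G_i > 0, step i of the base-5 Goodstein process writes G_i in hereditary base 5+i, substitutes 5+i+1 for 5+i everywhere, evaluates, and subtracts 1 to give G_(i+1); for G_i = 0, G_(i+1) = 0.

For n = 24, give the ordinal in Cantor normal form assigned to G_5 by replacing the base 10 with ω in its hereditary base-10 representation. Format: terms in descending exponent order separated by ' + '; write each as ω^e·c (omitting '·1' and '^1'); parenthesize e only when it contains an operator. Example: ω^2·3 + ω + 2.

ω·3 + 9

[0] 24 ≡ 4·5 + 4 (base 5). Lift 6: 28. −1: 27.
[1] 27 ≡ 4·6 + 3 (base 6). Lift 7: 31. −1: 30.
[2] 30 ≡ 4·7 + 2 (base 7). Lift 8: 34. −1: 33.
[3] 33 ≡ 4·8 + 1 (base 8). Lift 9: 37. −1: 36.
[4] 36 ≡ 4·9 (base 9). Lift 10: 40. −1: 39.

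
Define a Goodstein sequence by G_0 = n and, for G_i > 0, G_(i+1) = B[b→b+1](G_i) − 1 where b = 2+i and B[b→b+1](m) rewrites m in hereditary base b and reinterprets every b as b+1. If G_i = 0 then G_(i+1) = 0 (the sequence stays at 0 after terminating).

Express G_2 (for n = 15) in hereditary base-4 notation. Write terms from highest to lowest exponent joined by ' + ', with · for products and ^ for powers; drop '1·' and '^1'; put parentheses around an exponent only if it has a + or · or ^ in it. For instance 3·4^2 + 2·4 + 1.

(0) 15|_2 = 2^(2 + 1) + 2^2 + 2 + 1 ↦ 3^(3 + 1) + 3^3 + 3 + 1|_3 = 112 ⇒ 111
(1) 111|_3 = 3^(3 + 1) + 3^3 + 3 ↦ 4^(4 + 1) + 4^4 + 4|_4 = 1284 ⇒ 1283

4^(4 + 1) + 4^4 + 3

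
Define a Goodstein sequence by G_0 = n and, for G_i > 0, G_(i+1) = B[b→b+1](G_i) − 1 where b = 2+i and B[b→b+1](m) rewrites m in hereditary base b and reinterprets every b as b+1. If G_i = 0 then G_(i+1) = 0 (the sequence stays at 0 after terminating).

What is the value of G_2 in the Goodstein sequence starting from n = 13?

base 2: 13 = 2^(2 + 1) + 2^2 + 1; at 3: 3^(3 + 1) + 3^3 + 1 = 109; next = 108
base 3: 108 = 3^(3 + 1) + 3^3; at 4: 4^(4 + 1) + 4^4 = 1280; next = 1279
base 4: 1279 = 4^(4 + 1) + 3·4^3 + 3·4^2 + 3·4 + 3; at 5: 5^(5 + 1) + 3·5^3 + 3·5^2 + 3·5 + 3 = 16093; next = 16092

1279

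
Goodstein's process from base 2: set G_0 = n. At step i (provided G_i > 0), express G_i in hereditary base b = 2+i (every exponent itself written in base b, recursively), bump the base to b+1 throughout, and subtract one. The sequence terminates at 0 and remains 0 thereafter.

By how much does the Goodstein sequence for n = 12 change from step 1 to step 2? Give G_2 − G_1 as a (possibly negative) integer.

G_0=12  [base 2] 2^(2 + 1) + 2^2  →[2↦3]→  3^(3 + 1) + 3^3 = 108  −1 ⇒ G_1=107
G_1=107  [base 3] 3^(3 + 1) + 2·3^2 + 2·3 + 2  →[3↦4]→  4^(4 + 1) + 2·4^2 + 2·4 + 2 = 1066  −1 ⇒ G_2=1065

958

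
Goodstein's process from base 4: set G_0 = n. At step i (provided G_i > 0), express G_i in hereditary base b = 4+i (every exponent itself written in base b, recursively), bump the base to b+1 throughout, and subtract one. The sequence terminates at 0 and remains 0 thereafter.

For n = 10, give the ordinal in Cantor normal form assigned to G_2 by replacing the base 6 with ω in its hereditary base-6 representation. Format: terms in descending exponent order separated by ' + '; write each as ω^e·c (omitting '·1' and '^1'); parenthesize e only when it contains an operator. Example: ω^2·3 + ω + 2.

base 4: 10 = 2·4 + 2; at 5: 2·5 + 2 = 12; next = 11
base 5: 11 = 2·5 + 1; at 6: 2·6 + 1 = 13; next = 12

ω·2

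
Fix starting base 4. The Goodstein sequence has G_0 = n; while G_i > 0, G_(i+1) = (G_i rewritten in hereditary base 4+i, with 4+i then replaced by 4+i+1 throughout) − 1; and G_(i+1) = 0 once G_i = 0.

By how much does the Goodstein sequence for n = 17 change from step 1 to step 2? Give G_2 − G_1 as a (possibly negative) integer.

10

17 —HB4→ 4^2 + 1 —bump→ 5^2 + 1 = 26 —(−1)→ 25
25 —HB5→ 5^2 —bump→ 6^2 = 36 —(−1)→ 35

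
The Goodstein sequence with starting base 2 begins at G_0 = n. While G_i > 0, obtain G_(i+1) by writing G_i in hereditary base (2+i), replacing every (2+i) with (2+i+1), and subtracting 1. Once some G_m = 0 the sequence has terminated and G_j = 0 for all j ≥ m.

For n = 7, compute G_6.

16777215

i=0: 7 = 2^2 + 2 + 1 (b=2); 2→3: 3^3 + 3 + 1 = 31; 31−1 = 30
i=1: 30 = 3^3 + 3 (b=3); 3→4: 4^4 + 4 = 260; 260−1 = 259
i=2: 259 = 4^4 + 3 (b=4); 4→5: 5^5 + 3 = 3128; 3128−1 = 3127
i=3: 3127 = 5^5 + 2 (b=5); 5→6: 6^6 + 2 = 46658; 46658−1 = 46657
i=4: 46657 = 6^6 + 1 (b=6); 6→7: 7^7 + 1 = 823544; 823544−1 = 823543
i=5: 823543 = 7^7 (b=7); 7→8: 8^8 = 16777216; 16777216−1 = 16777215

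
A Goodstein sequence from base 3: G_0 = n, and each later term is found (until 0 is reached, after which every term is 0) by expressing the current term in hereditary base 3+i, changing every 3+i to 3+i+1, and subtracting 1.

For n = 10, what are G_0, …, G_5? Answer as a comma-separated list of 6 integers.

10, 16, 24, 27, 30, 33

G_0=10  [base 3] 3^2 + 1  →[3↦4]→  4^2 + 1 = 17  −1 ⇒ G_1=16
G_1=16  [base 4] 4^2  →[4↦5]→  5^2 = 25  −1 ⇒ G_2=24
G_2=24  [base 5] 4·5 + 4  →[5↦6]→  4·6 + 4 = 28  −1 ⇒ G_3=27
G_3=27  [base 6] 4·6 + 3  →[6↦7]→  4·7 + 3 = 31  −1 ⇒ G_4=30
G_4=30  [base 7] 4·7 + 2  →[7↦8]→  4·8 + 2 = 34  −1 ⇒ G_5=33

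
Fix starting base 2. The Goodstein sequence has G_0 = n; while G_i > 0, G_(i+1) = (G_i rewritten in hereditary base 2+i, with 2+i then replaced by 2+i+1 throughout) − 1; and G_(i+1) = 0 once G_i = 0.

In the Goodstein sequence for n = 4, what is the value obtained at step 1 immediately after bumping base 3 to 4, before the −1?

42

4 —HB2→ 2^2 —bump→ 3^3 = 27 —(−1)→ 26
26 —HB3→ 2·3^2 + 2·3 + 2 —bump→ 2·4^2 + 2·4 + 2 = 42 —(−1)→ 41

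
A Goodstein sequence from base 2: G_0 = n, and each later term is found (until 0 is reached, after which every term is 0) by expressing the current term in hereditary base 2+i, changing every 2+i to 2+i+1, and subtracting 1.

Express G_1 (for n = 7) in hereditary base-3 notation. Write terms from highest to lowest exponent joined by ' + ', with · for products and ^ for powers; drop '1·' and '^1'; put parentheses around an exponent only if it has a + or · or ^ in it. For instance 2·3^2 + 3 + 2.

3^3 + 3

i=0: 7 = 2^2 + 2 + 1 (b=2); 2→3: 3^3 + 3 + 1 = 31; 31−1 = 30
i=1: 30 = 3^3 + 3 (b=3); 3→4: 4^4 + 4 = 260; 260−1 = 259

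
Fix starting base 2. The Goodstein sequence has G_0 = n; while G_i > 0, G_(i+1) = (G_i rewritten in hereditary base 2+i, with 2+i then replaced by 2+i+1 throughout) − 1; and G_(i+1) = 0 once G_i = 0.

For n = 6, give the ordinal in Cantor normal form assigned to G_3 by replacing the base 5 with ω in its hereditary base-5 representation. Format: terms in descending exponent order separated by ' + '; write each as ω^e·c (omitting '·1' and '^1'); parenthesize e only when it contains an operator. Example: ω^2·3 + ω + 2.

ω^ω

[0] 6 ≡ 2^2 + 2 (base 2). Lift 3: 30. −1: 29.
[1] 29 ≡ 3^3 + 2 (base 3). Lift 4: 258. −1: 257.
[2] 257 ≡ 4^4 + 1 (base 4). Lift 5: 3126. −1: 3125.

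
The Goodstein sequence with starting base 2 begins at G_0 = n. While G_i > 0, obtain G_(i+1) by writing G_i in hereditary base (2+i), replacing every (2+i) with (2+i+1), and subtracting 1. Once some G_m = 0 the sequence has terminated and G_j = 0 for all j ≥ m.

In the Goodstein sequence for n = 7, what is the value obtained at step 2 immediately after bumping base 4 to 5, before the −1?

[0] 7 ≡ 2^2 + 2 + 1 (base 2). Lift 3: 31. −1: 30.
[1] 30 ≡ 3^3 + 3 (base 3). Lift 4: 260. −1: 259.
[2] 259 ≡ 4^4 + 3 (base 4). Lift 5: 3128. −1: 3127.

3128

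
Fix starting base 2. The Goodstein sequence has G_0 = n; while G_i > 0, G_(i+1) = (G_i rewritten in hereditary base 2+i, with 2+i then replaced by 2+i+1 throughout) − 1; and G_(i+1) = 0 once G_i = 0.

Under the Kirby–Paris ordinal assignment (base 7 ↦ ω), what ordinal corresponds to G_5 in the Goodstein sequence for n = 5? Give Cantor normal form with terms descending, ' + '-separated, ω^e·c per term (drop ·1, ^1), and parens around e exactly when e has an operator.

ω^3·3 + ω^2·3 + ω·3

i=0: 5 = 2^2 + 1 (b=2); 2→3: 3^3 + 1 = 28; 28−1 = 27
i=1: 27 = 3^3 (b=3); 3→4: 4^4 = 256; 256−1 = 255
i=2: 255 = 3·4^3 + 3·4^2 + 3·4 + 3 (b=4); 4→5: 3·5^3 + 3·5^2 + 3·5 + 3 = 468; 468−1 = 467
i=3: 467 = 3·5^3 + 3·5^2 + 3·5 + 2 (b=5); 5→6: 3·6^3 + 3·6^2 + 3·6 + 2 = 776; 776−1 = 775
i=4: 775 = 3·6^3 + 3·6^2 + 3·6 + 1 (b=6); 6→7: 3·7^3 + 3·7^2 + 3·7 + 1 = 1198; 1198−1 = 1197
i=5: 1197 = 3·7^3 + 3·7^2 + 3·7 (b=7); 7→8: 3·8^3 + 3·8^2 + 3·8 = 1752; 1752−1 = 1751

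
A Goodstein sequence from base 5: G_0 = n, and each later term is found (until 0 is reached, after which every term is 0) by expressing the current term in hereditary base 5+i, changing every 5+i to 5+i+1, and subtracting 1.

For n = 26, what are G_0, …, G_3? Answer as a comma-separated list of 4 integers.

base 5: 26 = 5^2 + 1; at 6: 6^2 + 1 = 37; next = 36
base 6: 36 = 6^2; at 7: 7^2 = 49; next = 48
base 7: 48 = 6·7 + 6; at 8: 6·8 + 6 = 54; next = 53

26, 36, 48, 53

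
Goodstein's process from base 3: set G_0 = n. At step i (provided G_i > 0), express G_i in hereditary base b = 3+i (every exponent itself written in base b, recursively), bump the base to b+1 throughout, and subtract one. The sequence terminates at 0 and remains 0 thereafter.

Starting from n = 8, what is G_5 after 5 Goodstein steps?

11

base 3: 8 = 2·3 + 2; at 4: 2·4 + 2 = 10; next = 9
base 4: 9 = 2·4 + 1; at 5: 2·5 + 1 = 11; next = 10
base 5: 10 = 2·5; at 6: 2·6 = 12; next = 11
base 6: 11 = 6 + 5; at 7: 7 + 5 = 12; next = 11
base 7: 11 = 7 + 4; at 8: 8 + 4 = 12; next = 11
base 8: 11 = 8 + 3; at 9: 9 + 3 = 12; next = 11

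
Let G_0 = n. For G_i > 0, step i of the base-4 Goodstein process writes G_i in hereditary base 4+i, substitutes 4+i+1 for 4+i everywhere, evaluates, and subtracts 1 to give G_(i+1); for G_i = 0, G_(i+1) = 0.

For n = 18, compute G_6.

G_0=18  [base 4] 4^2 + 2  →[4↦5]→  5^2 + 2 = 27  −1 ⇒ G_1=26
G_1=26  [base 5] 5^2 + 1  →[5↦6]→  6^2 + 1 = 37  −1 ⇒ G_2=36
G_2=36  [base 6] 6^2  →[6↦7]→  7^2 = 49  −1 ⇒ G_3=48
G_3=48  [base 7] 6·7 + 6  →[7↦8]→  6·8 + 6 = 54  −1 ⇒ G_4=53
G_4=53  [base 8] 6·8 + 5  →[8↦9]→  6·9 + 5 = 59  −1 ⇒ G_5=58
G_5=58  [base 9] 6·9 + 4  →[9↦10]→  6·10 + 4 = 64  −1 ⇒ G_6=63
G_6=63  [base 10] 6·10 + 3  →[10↦11]→  6·11 + 3 = 69  −1 ⇒ G_7=68

63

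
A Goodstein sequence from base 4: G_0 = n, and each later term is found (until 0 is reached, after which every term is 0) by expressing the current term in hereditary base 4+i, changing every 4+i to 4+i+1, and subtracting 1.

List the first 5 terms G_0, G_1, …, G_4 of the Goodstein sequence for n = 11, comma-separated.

i=0: 11 = 2·4 + 3 (b=4); 4→5: 2·5 + 3 = 13; 13−1 = 12
i=1: 12 = 2·5 + 2 (b=5); 5→6: 2·6 + 2 = 14; 14−1 = 13
i=2: 13 = 2·6 + 1 (b=6); 6→7: 2·7 + 1 = 15; 15−1 = 14
i=3: 14 = 2·7 (b=7); 7→8: 2·8 = 16; 16−1 = 15

11, 12, 13, 14, 15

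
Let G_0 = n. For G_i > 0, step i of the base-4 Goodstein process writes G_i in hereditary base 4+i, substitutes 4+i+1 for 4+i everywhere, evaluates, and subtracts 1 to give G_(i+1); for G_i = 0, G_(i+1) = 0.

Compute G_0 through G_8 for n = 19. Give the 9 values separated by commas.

i=0: 19 = 4^2 + 3 (b=4); 4→5: 5^2 + 3 = 28; 28−1 = 27
i=1: 27 = 5^2 + 2 (b=5); 5→6: 6^2 + 2 = 38; 38−1 = 37
i=2: 37 = 6^2 + 1 (b=6); 6→7: 7^2 + 1 = 50; 50−1 = 49
i=3: 49 = 7^2 (b=7); 7→8: 8^2 = 64; 64−1 = 63
i=4: 63 = 7·8 + 7 (b=8); 8→9: 7·9 + 7 = 70; 70−1 = 69
i=5: 69 = 7·9 + 6 (b=9); 9→10: 7·10 + 6 = 76; 76−1 = 75
i=6: 75 = 7·10 + 5 (b=10); 10→11: 7·11 + 5 = 82; 82−1 = 81
i=7: 81 = 7·11 + 4 (b=11); 11→12: 7·12 + 4 = 88; 88−1 = 87

19, 27, 37, 49, 63, 69, 75, 81, 87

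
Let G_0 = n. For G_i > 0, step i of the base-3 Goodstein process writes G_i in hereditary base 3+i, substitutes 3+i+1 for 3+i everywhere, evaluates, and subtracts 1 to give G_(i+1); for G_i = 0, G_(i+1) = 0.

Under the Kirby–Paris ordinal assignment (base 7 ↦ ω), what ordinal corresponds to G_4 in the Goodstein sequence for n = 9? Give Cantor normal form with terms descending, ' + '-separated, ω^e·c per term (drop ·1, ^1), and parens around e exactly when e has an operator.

9 —HB3→ 3^2 —bump→ 4^2 = 16 —(−1)→ 15
15 —HB4→ 3·4 + 3 —bump→ 3·5 + 3 = 18 —(−1)→ 17
17 —HB5→ 3·5 + 2 —bump→ 3·6 + 2 = 20 —(−1)→ 19
19 —HB6→ 3·6 + 1 —bump→ 3·7 + 1 = 22 —(−1)→ 21
21 —HB7→ 3·7 —bump→ 3·8 = 24 —(−1)→ 23

ω·3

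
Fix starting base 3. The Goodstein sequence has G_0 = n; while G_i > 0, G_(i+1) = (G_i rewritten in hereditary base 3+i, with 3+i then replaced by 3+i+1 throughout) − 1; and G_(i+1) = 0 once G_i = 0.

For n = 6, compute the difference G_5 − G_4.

[0] 6 ≡ 2·3 (base 3). Lift 4: 8. −1: 7.
[1] 7 ≡ 4 + 3 (base 4). Lift 5: 8. −1: 7.
[2] 7 ≡ 5 + 2 (base 5). Lift 6: 8. −1: 7.
[3] 7 ≡ 6 + 1 (base 6). Lift 7: 8. −1: 7.
[4] 7 ≡ 7 (base 7). Lift 8: 8. −1: 7.

0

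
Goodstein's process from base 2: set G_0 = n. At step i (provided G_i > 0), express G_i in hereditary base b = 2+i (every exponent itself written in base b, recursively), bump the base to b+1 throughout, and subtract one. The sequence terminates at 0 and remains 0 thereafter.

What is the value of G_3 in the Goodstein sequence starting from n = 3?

step 0: 3 = 2 + 1; sub 3 for 2: 3 + 1; = 4; G_1 = 4−1 = 3
step 1: 3 = 3; sub 4 for 3: 4; = 4; G_2 = 4−1 = 3
step 2: 3 = 3; sub 5 for 4: 3; = 3; G_3 = 3−1 = 2
step 3: 2 = 2; sub 6 for 5: 2; = 2; G_4 = 2−1 = 1

2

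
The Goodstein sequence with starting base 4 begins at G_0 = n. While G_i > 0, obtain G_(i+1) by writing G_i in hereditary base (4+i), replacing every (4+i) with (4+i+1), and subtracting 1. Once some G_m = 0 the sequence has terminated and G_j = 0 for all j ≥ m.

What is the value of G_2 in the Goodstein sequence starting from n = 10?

i=0: 10 = 2·4 + 2 (b=4); 4→5: 2·5 + 2 = 12; 12−1 = 11
i=1: 11 = 2·5 + 1 (b=5); 5→6: 2·6 + 1 = 13; 13−1 = 12
i=2: 12 = 2·6 (b=6); 6→7: 2·7 = 14; 14−1 = 13

12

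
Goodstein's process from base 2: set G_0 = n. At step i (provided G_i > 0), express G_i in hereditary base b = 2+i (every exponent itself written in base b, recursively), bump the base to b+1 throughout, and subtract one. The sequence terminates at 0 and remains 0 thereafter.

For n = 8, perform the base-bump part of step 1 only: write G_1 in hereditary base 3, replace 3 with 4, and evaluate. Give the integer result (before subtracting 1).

G_0 = 8. HB_2(8) = 2^(2 + 1). Bump = 81. G_1 = 80.
G_1 = 80. HB_3(80) = 2·3^3 + 2·3^2 + 2·3 + 2. Bump = 554. G_2 = 553.

554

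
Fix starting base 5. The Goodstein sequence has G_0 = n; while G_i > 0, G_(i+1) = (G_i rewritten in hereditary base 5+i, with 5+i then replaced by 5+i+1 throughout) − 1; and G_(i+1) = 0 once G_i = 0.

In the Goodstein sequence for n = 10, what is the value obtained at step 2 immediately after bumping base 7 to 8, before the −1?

[0] 10 ≡ 2·5 (base 5). Lift 6: 12. −1: 11.
[1] 11 ≡ 6 + 5 (base 6). Lift 7: 12. −1: 11.
[2] 11 ≡ 7 + 4 (base 7). Lift 8: 12. −1: 11.

12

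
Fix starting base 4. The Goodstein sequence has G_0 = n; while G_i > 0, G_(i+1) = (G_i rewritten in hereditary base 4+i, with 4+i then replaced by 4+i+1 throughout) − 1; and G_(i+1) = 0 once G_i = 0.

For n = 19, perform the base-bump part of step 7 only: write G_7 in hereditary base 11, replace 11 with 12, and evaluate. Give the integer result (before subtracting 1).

(0) 19|_4 = 4^2 + 3 ↦ 5^2 + 3|_5 = 28 ⇒ 27
(1) 27|_5 = 5^2 + 2 ↦ 6^2 + 2|_6 = 38 ⇒ 37
(2) 37|_6 = 6^2 + 1 ↦ 7^2 + 1|_7 = 50 ⇒ 49
(3) 49|_7 = 7^2 ↦ 8^2|_8 = 64 ⇒ 63
(4) 63|_8 = 7·8 + 7 ↦ 7·9 + 7|_9 = 70 ⇒ 69
(5) 69|_9 = 7·9 + 6 ↦ 7·10 + 6|_10 = 76 ⇒ 75
(6) 75|_10 = 7·10 + 5 ↦ 7·11 + 5|_11 = 82 ⇒ 81
(7) 81|_11 = 7·11 + 4 ↦ 7·12 + 4|_12 = 88 ⇒ 87

88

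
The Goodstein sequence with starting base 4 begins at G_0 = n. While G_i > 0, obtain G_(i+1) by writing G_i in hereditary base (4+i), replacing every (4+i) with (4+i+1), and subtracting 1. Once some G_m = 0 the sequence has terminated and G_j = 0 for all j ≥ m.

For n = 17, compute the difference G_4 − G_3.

4

G_0 = 17. HB_4(17) = 4^2 + 1. Bump = 26. G_1 = 25.
G_1 = 25. HB_5(25) = 5^2. Bump = 36. G_2 = 35.
G_2 = 35. HB_6(35) = 5·6 + 5. Bump = 40. G_3 = 39.
G_3 = 39. HB_7(39) = 5·7 + 4. Bump = 44. G_4 = 43.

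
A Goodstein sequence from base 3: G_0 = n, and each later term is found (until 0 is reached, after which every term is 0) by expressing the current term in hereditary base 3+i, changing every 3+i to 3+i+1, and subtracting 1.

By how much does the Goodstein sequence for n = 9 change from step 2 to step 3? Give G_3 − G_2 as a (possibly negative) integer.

i=0: 9 = 3^2 (b=3); 3→4: 4^2 = 16; 16−1 = 15
i=1: 15 = 3·4 + 3 (b=4); 4→5: 3·5 + 3 = 18; 18−1 = 17
i=2: 17 = 3·5 + 2 (b=5); 5→6: 3·6 + 2 = 20; 20−1 = 19

2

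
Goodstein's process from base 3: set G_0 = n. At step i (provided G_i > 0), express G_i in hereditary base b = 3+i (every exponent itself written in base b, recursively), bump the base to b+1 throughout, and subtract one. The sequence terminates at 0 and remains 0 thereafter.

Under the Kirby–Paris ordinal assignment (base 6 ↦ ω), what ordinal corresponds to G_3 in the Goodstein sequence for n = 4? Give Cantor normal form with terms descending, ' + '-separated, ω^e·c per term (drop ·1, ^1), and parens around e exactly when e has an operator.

[0] 4 ≡ 3 + 1 (base 3). Lift 4: 5. −1: 4.
[1] 4 ≡ 4 (base 4). Lift 5: 5. −1: 4.
[2] 4 ≡ 4 (base 5). Lift 6: 4. −1: 3.

3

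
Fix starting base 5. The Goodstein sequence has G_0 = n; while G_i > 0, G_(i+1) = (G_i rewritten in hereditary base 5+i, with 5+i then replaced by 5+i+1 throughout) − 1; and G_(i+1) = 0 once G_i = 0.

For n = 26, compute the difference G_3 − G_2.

5

G_0=26  [base 5] 5^2 + 1  →[5↦6]→  6^2 + 1 = 37  −1 ⇒ G_1=36
G_1=36  [base 6] 6^2  →[6↦7]→  7^2 = 49  −1 ⇒ G_2=48
G_2=48  [base 7] 6·7 + 6  →[7↦8]→  6·8 + 6 = 54  −1 ⇒ G_3=53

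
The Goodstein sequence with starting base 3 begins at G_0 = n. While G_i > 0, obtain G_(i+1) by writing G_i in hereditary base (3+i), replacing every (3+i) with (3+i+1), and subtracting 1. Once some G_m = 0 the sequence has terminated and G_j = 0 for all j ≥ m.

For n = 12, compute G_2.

27

i=0: 12 = 3^2 + 3 (b=3); 3→4: 4^2 + 4 = 20; 20−1 = 19
i=1: 19 = 4^2 + 3 (b=4); 4→5: 5^2 + 3 = 28; 28−1 = 27
i=2: 27 = 5^2 + 2 (b=5); 5→6: 6^2 + 2 = 38; 38−1 = 37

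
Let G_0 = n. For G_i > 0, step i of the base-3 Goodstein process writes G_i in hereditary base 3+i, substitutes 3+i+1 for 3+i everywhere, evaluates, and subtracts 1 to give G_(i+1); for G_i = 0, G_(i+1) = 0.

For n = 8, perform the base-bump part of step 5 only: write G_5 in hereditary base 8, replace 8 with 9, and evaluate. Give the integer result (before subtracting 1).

G_0 = 8. HB_3(8) = 2·3 + 2. Bump = 10. G_1 = 9.
G_1 = 9. HB_4(9) = 2·4 + 1. Bump = 11. G_2 = 10.
G_2 = 10. HB_5(10) = 2·5. Bump = 12. G_3 = 11.
G_3 = 11. HB_6(11) = 6 + 5. Bump = 12. G_4 = 11.
G_4 = 11. HB_7(11) = 7 + 4. Bump = 12. G_5 = 11.
G_5 = 11. HB_8(11) = 8 + 3. Bump = 12. G_6 = 11.

12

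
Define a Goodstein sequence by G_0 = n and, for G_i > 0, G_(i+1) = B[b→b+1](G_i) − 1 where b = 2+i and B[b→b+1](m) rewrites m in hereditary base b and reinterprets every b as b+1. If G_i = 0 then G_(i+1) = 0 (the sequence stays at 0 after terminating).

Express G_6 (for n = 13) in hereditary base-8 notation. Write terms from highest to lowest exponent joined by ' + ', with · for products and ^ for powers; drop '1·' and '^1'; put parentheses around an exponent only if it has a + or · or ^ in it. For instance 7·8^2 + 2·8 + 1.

8^(8 + 1) + 3·8^3 + 3·8^2 + 2·8 + 7

i=0: 13 = 2^(2 + 1) + 2^2 + 1 (b=2); 2→3: 3^(3 + 1) + 3^3 + 1 = 109; 109−1 = 108
i=1: 108 = 3^(3 + 1) + 3^3 (b=3); 3→4: 4^(4 + 1) + 4^4 = 1280; 1280−1 = 1279
i=2: 1279 = 4^(4 + 1) + 3·4^3 + 3·4^2 + 3·4 + 3 (b=4); 4→5: 5^(5 + 1) + 3·5^3 + 3·5^2 + 3·5 + 3 = 16093; 16093−1 = 16092
i=3: 16092 = 5^(5 + 1) + 3·5^3 + 3·5^2 + 3·5 + 2 (b=5); 5→6: 6^(6 + 1) + 3·6^3 + 3·6^2 + 3·6 + 2 = 280712; 280712−1 = 280711
i=4: 280711 = 6^(6 + 1) + 3·6^3 + 3·6^2 + 3·6 + 1 (b=6); 6→7: 7^(7 + 1) + 3·7^3 + 3·7^2 + 3·7 + 1 = 5765999; 5765999−1 = 5765998
i=5: 5765998 = 7^(7 + 1) + 3·7^3 + 3·7^2 + 3·7 (b=7); 7→8: 8^(8 + 1) + 3·8^3 + 3·8^2 + 3·8 = 134219480; 134219480−1 = 134219479
i=6: 134219479 = 8^(8 + 1) + 3·8^3 + 3·8^2 + 2·8 + 7 (b=8); 8→9: 9^(9 + 1) + 3·9^3 + 3·9^2 + 2·9 + 7 = 3486786856; 3486786856−1 = 3486786855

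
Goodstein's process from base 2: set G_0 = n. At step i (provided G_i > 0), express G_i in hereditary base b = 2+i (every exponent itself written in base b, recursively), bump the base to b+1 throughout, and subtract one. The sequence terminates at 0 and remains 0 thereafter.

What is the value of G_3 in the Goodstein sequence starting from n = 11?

15627

(0) 11|_2 = 2^(2 + 1) + 2 + 1 ↦ 3^(3 + 1) + 3 + 1|_3 = 85 ⇒ 84
(1) 84|_3 = 3^(3 + 1) + 3 ↦ 4^(4 + 1) + 4|_4 = 1028 ⇒ 1027
(2) 1027|_4 = 4^(4 + 1) + 3 ↦ 5^(5 + 1) + 3|_5 = 15628 ⇒ 15627
(3) 15627|_5 = 5^(5 + 1) + 2 ↦ 6^(6 + 1) + 2|_6 = 279938 ⇒ 279937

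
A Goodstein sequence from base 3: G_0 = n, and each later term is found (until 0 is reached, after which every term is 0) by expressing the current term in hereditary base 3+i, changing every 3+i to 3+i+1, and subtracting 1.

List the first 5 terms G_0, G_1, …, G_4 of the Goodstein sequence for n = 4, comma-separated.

[0] 4 ≡ 3 + 1 (base 3). Lift 4: 5. −1: 4.
[1] 4 ≡ 4 (base 4). Lift 5: 5. −1: 4.
[2] 4 ≡ 4 (base 5). Lift 6: 4. −1: 3.
[3] 3 ≡ 3 (base 6). Lift 7: 3. −1: 2.

4, 4, 4, 3, 2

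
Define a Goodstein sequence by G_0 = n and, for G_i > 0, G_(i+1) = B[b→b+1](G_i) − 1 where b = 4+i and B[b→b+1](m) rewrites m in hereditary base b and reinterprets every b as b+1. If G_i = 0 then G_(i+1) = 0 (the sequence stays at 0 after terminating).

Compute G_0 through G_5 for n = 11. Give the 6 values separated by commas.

11, 12, 13, 14, 15, 15

G_0 = 11. HB_4(11) = 2·4 + 3. Bump = 13. G_1 = 12.
G_1 = 12. HB_5(12) = 2·5 + 2. Bump = 14. G_2 = 13.
G_2 = 13. HB_6(13) = 2·6 + 1. Bump = 15. G_3 = 14.
G_3 = 14. HB_7(14) = 2·7. Bump = 16. G_4 = 15.
G_4 = 15. HB_8(15) = 8 + 7. Bump = 16. G_5 = 15.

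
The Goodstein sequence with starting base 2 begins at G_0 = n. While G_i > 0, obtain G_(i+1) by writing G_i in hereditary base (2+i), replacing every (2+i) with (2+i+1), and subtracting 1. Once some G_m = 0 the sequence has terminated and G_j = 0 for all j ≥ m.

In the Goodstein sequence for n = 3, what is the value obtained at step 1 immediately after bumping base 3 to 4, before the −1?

[0] 3 ≡ 2 + 1 (base 2). Lift 3: 4. −1: 3.
[1] 3 ≡ 3 (base 3). Lift 4: 4. −1: 3.

4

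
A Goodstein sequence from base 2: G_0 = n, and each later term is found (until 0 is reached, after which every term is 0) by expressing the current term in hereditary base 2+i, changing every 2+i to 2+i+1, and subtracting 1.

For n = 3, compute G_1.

3

(0) 3|_2 = 2 + 1 ↦ 3 + 1|_3 = 4 ⇒ 3
(1) 3|_3 = 3 ↦ 4|_4 = 4 ⇒ 3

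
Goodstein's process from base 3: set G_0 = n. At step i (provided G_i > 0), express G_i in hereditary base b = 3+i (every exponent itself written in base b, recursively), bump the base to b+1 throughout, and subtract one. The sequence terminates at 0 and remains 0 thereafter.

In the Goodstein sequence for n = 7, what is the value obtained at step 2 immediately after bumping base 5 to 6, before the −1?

G_0=7  [base 3] 2·3 + 1  →[3↦4]→  2·4 + 1 = 9  −1 ⇒ G_1=8
G_1=8  [base 4] 2·4  →[4↦5]→  2·5 = 10  −1 ⇒ G_2=9
G_2=9  [base 5] 5 + 4  →[5↦6]→  6 + 4 = 10  −1 ⇒ G_3=9

10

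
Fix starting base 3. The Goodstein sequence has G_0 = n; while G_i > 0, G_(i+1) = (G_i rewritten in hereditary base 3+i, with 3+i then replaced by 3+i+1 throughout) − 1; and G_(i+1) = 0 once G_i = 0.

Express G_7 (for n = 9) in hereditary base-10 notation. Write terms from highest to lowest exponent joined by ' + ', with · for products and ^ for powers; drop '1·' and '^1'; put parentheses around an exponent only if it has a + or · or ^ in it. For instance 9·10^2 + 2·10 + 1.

2·10 + 5

base 3: 9 = 3^2; at 4: 4^2 = 16; next = 15
base 4: 15 = 3·4 + 3; at 5: 3·5 + 3 = 18; next = 17
base 5: 17 = 3·5 + 2; at 6: 3·6 + 2 = 20; next = 19
base 6: 19 = 3·6 + 1; at 7: 3·7 + 1 = 22; next = 21
base 7: 21 = 3·7; at 8: 3·8 = 24; next = 23
base 8: 23 = 2·8 + 7; at 9: 2·9 + 7 = 25; next = 24
base 9: 24 = 2·9 + 6; at 10: 2·10 + 6 = 26; next = 25
base 10: 25 = 2·10 + 5; at 11: 2·11 + 5 = 27; next = 26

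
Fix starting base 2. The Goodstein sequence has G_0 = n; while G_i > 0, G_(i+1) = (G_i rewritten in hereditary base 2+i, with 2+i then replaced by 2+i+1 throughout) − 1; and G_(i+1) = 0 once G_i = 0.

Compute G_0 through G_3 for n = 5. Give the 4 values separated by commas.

base 2: 5 = 2^2 + 1; at 3: 3^3 + 1 = 28; next = 27
base 3: 27 = 3^3; at 4: 4^4 = 256; next = 255
base 4: 255 = 3·4^3 + 3·4^2 + 3·4 + 3; at 5: 3·5^3 + 3·5^2 + 3·5 + 3 = 468; next = 467

5, 27, 255, 467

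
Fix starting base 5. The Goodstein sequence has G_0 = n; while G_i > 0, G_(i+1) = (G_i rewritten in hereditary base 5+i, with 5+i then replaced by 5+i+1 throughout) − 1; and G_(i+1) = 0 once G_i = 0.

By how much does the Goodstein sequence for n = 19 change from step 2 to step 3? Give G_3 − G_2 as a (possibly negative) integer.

2

[0] 19 ≡ 3·5 + 4 (base 5). Lift 6: 22. −1: 21.
[1] 21 ≡ 3·6 + 3 (base 6). Lift 7: 24. −1: 23.
[2] 23 ≡ 3·7 + 2 (base 7). Lift 8: 26. −1: 25.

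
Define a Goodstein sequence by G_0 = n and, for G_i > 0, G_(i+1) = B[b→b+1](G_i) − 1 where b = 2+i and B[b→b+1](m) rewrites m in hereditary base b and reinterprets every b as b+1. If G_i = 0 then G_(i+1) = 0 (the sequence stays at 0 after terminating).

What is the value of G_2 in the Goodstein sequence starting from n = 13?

G_0=13  [base 2] 2^(2 + 1) + 2^2 + 1  →[2↦3]→  3^(3 + 1) + 3^3 + 1 = 109  −1 ⇒ G_1=108
G_1=108  [base 3] 3^(3 + 1) + 3^3  →[3↦4]→  4^(4 + 1) + 4^4 = 1280  −1 ⇒ G_2=1279
G_2=1279  [base 4] 4^(4 + 1) + 3·4^3 + 3·4^2 + 3·4 + 3  →[4↦5]→  5^(5 + 1) + 3·5^3 + 3·5^2 + 3·5 + 3 = 16093  −1 ⇒ G_3=16092

1279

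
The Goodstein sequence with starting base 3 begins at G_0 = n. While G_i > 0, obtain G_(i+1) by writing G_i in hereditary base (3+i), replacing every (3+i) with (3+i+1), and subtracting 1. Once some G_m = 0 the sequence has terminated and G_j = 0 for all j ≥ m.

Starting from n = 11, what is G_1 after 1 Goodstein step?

17

(0) 11|_3 = 3^2 + 2 ↦ 4^2 + 2|_4 = 18 ⇒ 17
(1) 17|_4 = 4^2 + 1 ↦ 5^2 + 1|_5 = 26 ⇒ 25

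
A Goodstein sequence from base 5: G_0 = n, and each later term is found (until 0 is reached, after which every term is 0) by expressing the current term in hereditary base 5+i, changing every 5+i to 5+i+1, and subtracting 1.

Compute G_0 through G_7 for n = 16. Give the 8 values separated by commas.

16, 18, 20, 21, 22, 23, 24, 25

(0) 16|_5 = 3·5 + 1 ↦ 3·6 + 1|_6 = 19 ⇒ 18
(1) 18|_6 = 3·6 ↦ 3·7|_7 = 21 ⇒ 20
(2) 20|_7 = 2·7 + 6 ↦ 2·8 + 6|_8 = 22 ⇒ 21
(3) 21|_8 = 2·8 + 5 ↦ 2·9 + 5|_9 = 23 ⇒ 22
(4) 22|_9 = 2·9 + 4 ↦ 2·10 + 4|_10 = 24 ⇒ 23
(5) 23|_10 = 2·10 + 3 ↦ 2·11 + 3|_11 = 25 ⇒ 24
(6) 24|_11 = 2·11 + 2 ↦ 2·12 + 2|_12 = 26 ⇒ 25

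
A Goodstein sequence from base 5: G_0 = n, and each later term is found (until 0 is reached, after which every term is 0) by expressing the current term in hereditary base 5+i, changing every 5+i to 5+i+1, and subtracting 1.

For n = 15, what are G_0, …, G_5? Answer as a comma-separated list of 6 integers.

[0] 15 ≡ 3·5 (base 5). Lift 6: 18. −1: 17.
[1] 17 ≡ 2·6 + 5 (base 6). Lift 7: 19. −1: 18.
[2] 18 ≡ 2·7 + 4 (base 7). Lift 8: 20. −1: 19.
[3] 19 ≡ 2·8 + 3 (base 8). Lift 9: 21. −1: 20.
[4] 20 ≡ 2·9 + 2 (base 9). Lift 10: 22. −1: 21.

15, 17, 18, 19, 20, 21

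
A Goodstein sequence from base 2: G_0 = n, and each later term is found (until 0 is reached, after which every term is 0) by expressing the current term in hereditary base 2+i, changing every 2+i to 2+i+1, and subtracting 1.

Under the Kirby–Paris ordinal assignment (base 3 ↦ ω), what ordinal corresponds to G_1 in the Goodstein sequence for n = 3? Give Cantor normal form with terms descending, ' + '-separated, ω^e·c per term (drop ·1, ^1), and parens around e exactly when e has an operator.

ω

(0) 3|_2 = 2 + 1 ↦ 3 + 1|_3 = 4 ⇒ 3
(1) 3|_3 = 3 ↦ 4|_4 = 4 ⇒ 3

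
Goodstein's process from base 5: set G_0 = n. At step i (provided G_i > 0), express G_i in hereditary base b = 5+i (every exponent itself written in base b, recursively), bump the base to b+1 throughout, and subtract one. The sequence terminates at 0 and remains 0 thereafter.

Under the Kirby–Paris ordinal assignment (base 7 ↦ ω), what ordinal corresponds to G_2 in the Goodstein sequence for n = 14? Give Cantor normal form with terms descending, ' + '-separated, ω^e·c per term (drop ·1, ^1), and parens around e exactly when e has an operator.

ω·2 + 2

i=0: 14 = 2·5 + 4 (b=5); 5→6: 2·6 + 4 = 16; 16−1 = 15
i=1: 15 = 2·6 + 3 (b=6); 6→7: 2·7 + 3 = 17; 17−1 = 16
i=2: 16 = 2·7 + 2 (b=7); 7→8: 2·8 + 2 = 18; 18−1 = 17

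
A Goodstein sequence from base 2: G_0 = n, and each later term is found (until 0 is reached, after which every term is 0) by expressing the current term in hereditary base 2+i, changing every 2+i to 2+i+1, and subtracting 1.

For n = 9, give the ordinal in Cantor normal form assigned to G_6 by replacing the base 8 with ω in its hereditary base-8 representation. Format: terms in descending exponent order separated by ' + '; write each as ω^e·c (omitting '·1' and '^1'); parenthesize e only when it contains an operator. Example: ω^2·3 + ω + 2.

ω^ω·3 + ω^3·3 + ω^2·3 + ω·2 + 7

G_0=9  [base 2] 2^(2 + 1) + 1  →[2↦3]→  3^(3 + 1) + 1 = 82  −1 ⇒ G_1=81
G_1=81  [base 3] 3^(3 + 1)  →[3↦4]→  4^(4 + 1) = 1024  −1 ⇒ G_2=1023
G_2=1023  [base 4] 3·4^4 + 3·4^3 + 3·4^2 + 3·4 + 3  →[4↦5]→  3·5^5 + 3·5^3 + 3·5^2 + 3·5 + 3 = 9843  −1 ⇒ G_3=9842
G_3=9842  [base 5] 3·5^5 + 3·5^3 + 3·5^2 + 3·5 + 2  →[5↦6]→  3·6^6 + 3·6^3 + 3·6^2 + 3·6 + 2 = 140744  −1 ⇒ G_4=140743
G_4=140743  [base 6] 3·6^6 + 3·6^3 + 3·6^2 + 3·6 + 1  →[6↦7]→  3·7^7 + 3·7^3 + 3·7^2 + 3·7 + 1 = 2471827  −1 ⇒ G_5=2471826
G_5=2471826  [base 7] 3·7^7 + 3·7^3 + 3·7^2 + 3·7  →[7↦8]→  3·8^8 + 3·8^3 + 3·8^2 + 3·8 = 50333400  −1 ⇒ G_6=50333399
G_6=50333399  [base 8] 3·8^8 + 3·8^3 + 3·8^2 + 2·8 + 7  →[8↦9]→  3·9^9 + 3·9^3 + 3·9^2 + 2·9 + 7 = 1162263922  −1 ⇒ G_7=1162263921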